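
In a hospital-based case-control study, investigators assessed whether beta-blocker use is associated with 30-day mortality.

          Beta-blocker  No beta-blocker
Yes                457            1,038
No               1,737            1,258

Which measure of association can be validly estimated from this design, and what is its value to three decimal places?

0.319

Reading the table with exposure as columns: a = 457 (Beta-blocker, case), b = 1737 (Beta-blocker, non-case), c = 1038 (No beta-blocker, case), d = 1258.
This is a hospital-based case-control study: participants were sampled on outcome status, so risks in the source population cannot be estimated directly — relative risk is not valid here. The odds ratio is the appropriate measure.
OR = (a·d)/(b·c) = (457 × 1258) / (1737 × 1038) = 574906 / 1803006 = 0.31886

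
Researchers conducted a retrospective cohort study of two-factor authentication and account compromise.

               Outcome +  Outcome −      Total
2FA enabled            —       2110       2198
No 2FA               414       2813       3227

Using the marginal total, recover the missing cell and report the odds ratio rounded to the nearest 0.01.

The missing cell is in the exposed row: 2198 − 2110 = 88.
So a = 88, b = 2110, c = 414, d = 2813.
OR = (a·d)/(b·c) = (88 × 2813) / (2110 × 414) = 247544 / 873540 = 0.28338

0.28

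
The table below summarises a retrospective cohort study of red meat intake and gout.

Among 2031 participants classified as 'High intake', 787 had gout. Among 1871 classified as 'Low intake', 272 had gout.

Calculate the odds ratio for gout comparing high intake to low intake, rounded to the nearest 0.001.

From the description: a = 787, b = 1244, c = 272, d = 1599.
OR = (a·d)/(b·c) = (787 × 1599) / (1244 × 272) = 1258413 / 338368 = 3.71907
The odds of gout are about 3.72 times as high in the high intake group.

3.719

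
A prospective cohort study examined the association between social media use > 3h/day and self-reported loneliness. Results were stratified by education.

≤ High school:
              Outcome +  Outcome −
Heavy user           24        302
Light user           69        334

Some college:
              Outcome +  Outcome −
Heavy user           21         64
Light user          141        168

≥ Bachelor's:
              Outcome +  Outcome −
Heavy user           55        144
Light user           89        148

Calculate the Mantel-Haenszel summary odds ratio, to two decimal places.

0.48

OR_MH = Σ(aᵢdᵢ/nᵢ) / Σ(bᵢcᵢ/nᵢ), where nᵢ is the stratum total.
Stratum 1 (≤ High school): n = 729; a·d/n = 24·334/729 = 10.9959; b·c/n = 302·69/729 = 28.5844
Stratum 2 (Some college): n = 394; a·d/n = 21·168/394 = 8.9543; b·c/n = 64·141/394 = 22.9036
Stratum 3 (≥ Bachelor's): n = 436; a·d/n = 55·148/436 = 18.6697; b·c/n = 144·89/436 = 29.3945
OR_MH = (10.9959 + 8.9543 + 18.6697) / (28.5844 + 22.9036 + 29.3945) = 38.6199 / 80.8824 = 0.47748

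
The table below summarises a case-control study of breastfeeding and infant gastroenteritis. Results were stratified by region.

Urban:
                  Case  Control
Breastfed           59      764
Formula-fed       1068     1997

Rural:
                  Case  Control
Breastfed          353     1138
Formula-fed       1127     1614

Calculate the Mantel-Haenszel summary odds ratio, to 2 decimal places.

OR_MH = Σ(aᵢdᵢ/nᵢ) / Σ(bᵢcᵢ/nᵢ), where nᵢ is the stratum total.
Stratum 1 (Urban): n = 3888; a·d/n = 59·1997/3888 = 30.3043; b·c/n = 764·1068/3888 = 209.8642
Stratum 2 (Rural): n = 4232; a·d/n = 353·1614/4232 = 134.6271; b·c/n = 1138·1127/4232 = 303.0543
OR_MH = (30.3043 + 134.6271) / (209.8642 + 303.0543) = 164.9314 / 512.9185 = 0.32155

0.32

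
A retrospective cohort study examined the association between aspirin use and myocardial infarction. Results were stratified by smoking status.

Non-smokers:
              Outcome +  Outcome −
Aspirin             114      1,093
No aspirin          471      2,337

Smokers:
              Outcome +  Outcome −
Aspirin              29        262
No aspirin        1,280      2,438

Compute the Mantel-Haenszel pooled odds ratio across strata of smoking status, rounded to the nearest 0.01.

OR_MH = Σ(aᵢdᵢ/nᵢ) / Σ(bᵢcᵢ/nᵢ), where nᵢ is the stratum total.
Stratum 1 (Non-smokers): n = 4015; a·d/n = 114·2337/4015 = 66.3557; b·c/n = 1093·471/4015 = 128.2199
Stratum 2 (Smokers): n = 4009; a·d/n = 29·2438/4009 = 17.6358; b·c/n = 262·1280/4009 = 83.6518
OR_MH = (66.3557 + 17.6358) / (128.2199 + 83.6518) = 83.9915 / 211.8717 = 0.39643

0.40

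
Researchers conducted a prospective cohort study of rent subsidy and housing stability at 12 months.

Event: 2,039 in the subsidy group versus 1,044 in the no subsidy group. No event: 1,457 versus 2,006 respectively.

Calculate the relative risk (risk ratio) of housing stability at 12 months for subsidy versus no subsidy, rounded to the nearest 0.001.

From the description: a = 2039, b = 1457, c = 1044, d = 2006.
Risk in exposed = 2039/3496 = 0.58324; risk in unexposed = 1044/3050 = 0.34230.
RR = 0.58324 / 0.34230 = 1.70390
The risk among the exposed is 1.70 times that among the unexposed.

1.704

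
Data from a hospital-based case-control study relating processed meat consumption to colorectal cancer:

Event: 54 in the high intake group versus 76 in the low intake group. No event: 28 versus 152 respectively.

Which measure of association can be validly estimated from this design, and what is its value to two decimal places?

3.86

From the description: a = 54, b = 28, c = 76, d = 152.
This is a hospital-based case-control study: participants were sampled on outcome status, so risks in the source population cannot be estimated directly — relative risk is not valid here. The odds ratio is the appropriate measure.
OR = (a·d)/(b·c) = (54 × 152) / (28 × 76) = 8208 / 2128 = 3.85714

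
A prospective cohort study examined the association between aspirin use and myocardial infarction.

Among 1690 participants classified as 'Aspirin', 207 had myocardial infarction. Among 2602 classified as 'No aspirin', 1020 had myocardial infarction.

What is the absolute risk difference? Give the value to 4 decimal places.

-0.2695

From the description: a = 207, b = 1483, c = 1020, d = 1582.
Risk in exposed = 207/1690 = 0.122485; risk in unexposed = 1020/2602 = 0.392006.
Risk difference = 0.122485 − 0.392006 = -0.269521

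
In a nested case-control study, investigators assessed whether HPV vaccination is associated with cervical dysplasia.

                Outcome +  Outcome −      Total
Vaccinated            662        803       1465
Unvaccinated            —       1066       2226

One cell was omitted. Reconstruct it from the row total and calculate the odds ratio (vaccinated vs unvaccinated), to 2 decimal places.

0.76

The missing cell is in the unexposed row: 2226 − 1066 = 1160.
So a = 662, b = 803, c = 1160, d = 1066.
OR = (a·d)/(b·c) = (662 × 1066) / (803 × 1160) = 705692 / 931480 = 0.75760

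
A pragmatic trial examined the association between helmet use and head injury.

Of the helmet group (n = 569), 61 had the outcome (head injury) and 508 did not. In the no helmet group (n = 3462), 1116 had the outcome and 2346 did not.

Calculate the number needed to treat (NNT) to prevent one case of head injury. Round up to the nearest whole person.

Risk in treated group = 61/569 = 0.10721; risk in control = 1116/3462 = 0.32236.
Absolute risk reduction = 0.32236 − 0.10721 = 0.21515
NNT = 1 / ARR = 1 / 0.21515 = 4.648 → round up → 5

5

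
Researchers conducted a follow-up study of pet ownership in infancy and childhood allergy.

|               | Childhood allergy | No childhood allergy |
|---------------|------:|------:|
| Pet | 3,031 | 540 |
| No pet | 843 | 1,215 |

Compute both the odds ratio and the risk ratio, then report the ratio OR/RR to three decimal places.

3.904

Cells: a = 3031, b = 540, c = 843, d = 1215.
OR = (3031·1215)/(540·843) = 3682665/455220 = 8.08986
Risk in exposed = 3031/3571 = 0.84878; risk in unexposed = 843/2058 = 0.40962; RR = 2.07212
OR/RR = 8.08986 / 2.07212 = 3.90415
The outcome is not rare, so the OR lies further from 1 than the RR.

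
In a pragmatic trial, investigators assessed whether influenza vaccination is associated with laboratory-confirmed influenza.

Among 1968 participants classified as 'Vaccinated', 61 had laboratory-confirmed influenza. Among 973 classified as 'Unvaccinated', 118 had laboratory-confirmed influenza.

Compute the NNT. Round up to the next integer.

12

Risk in treated group = 61/1968 = 0.03100; risk in control = 118/973 = 0.12127.
Absolute risk reduction = 0.12127 − 0.03100 = 0.09028
NNT = 1 / ARR = 1 / 0.09028 = 11.077 → round up → 12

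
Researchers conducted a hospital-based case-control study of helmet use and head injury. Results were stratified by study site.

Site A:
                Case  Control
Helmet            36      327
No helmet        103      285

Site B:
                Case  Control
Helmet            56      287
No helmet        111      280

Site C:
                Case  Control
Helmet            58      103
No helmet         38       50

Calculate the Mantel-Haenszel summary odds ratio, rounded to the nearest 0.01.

OR_MH = Σ(aᵢdᵢ/nᵢ) / Σ(bᵢcᵢ/nᵢ), where nᵢ is the stratum total.
Stratum 1 (Site A): n = 751; a·d/n = 36·285/751 = 13.6618; b·c/n = 327·103/751 = 44.8482
Stratum 2 (Site B): n = 734; a·d/n = 56·280/734 = 21.3624; b·c/n = 287·111/734 = 43.4019
Stratum 3 (Site C): n = 249; a·d/n = 58·50/249 = 11.6466; b·c/n = 103·38/249 = 15.7189
OR_MH = (13.6618 + 21.3624 + 11.6466) / (44.8482 + 43.4019 + 15.7189) = 46.6708 / 103.9690 = 0.44889

0.45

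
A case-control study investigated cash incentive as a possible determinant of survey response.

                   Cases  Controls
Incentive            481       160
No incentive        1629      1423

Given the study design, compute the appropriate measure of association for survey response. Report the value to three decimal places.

Cells: a = 481, b = 160, c = 1629, d = 1423.
This is a case-control study: participants were sampled on outcome status, so risks in the source population cannot be estimated directly — relative risk is not valid here. The odds ratio is the appropriate measure.
OR = (a·d)/(b·c) = (481 × 1423) / (160 × 1629) = 684463 / 260640 = 2.62609

2.626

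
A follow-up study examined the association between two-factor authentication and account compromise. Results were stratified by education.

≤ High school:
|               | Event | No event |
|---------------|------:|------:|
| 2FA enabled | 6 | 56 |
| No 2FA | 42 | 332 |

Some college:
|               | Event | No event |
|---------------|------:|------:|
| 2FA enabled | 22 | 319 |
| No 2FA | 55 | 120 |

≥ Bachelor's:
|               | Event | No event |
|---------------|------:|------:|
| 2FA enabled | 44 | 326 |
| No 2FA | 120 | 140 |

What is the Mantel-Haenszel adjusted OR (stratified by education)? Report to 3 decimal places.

OR_MH = Σ(aᵢdᵢ/nᵢ) / Σ(bᵢcᵢ/nᵢ), where nᵢ is the stratum total.
Stratum 1 (≤ High school): n = 436; a·d/n = 6·332/436 = 4.5688; b·c/n = 56·42/436 = 5.3945
Stratum 2 (Some college): n = 516; a·d/n = 22·120/516 = 5.1163; b·c/n = 319·55/516 = 34.0019
Stratum 3 (≥ Bachelor's): n = 630; a·d/n = 44·140/630 = 9.7778; b·c/n = 326·120/630 = 62.0952
OR_MH = (4.5688 + 5.1163 + 9.7778) / (5.3945 + 34.0019 + 62.0952) = 19.4629 / 101.4917 = 0.19177

0.192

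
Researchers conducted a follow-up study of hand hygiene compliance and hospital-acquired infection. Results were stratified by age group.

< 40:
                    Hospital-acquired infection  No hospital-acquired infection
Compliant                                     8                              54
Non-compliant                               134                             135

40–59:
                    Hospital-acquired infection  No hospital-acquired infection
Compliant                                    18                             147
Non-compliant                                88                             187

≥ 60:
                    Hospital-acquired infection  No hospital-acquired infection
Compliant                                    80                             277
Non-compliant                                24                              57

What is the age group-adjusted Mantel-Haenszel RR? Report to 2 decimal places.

RR_MH = Σ(aᵢ·n₀ᵢ/nᵢ) / Σ(cᵢ·n₁ᵢ/nᵢ), with n₁ᵢ = aᵢ+bᵢ (exposed), n₀ᵢ = cᵢ+dᵢ (unexposed), nᵢ = n₁ᵢ+n₀ᵢ.
Stratum 1 (< 40): n₁ = 62, n₀ = 269, n = 331; a·n₀/n = 8·269/331 = 6.5015; c·n₁/n = 134·62/331 = 25.0997
Stratum 2 (40–59): n₁ = 165, n₀ = 275, n = 440; a·n₀/n = 18·275/440 = 11.2500; c·n₁/n = 88·165/440 = 33.0000
Stratum 3 (≥ 60): n₁ = 357, n₀ = 81, n = 438; a·n₀/n = 80·81/438 = 14.7945; c·n₁/n = 24·357/438 = 19.5616
RR_MH = (6.5015 + 11.2500 + 14.7945) / (25.0997 + 33.0000 + 19.5616) = 32.5460 / 77.6613 = 0.41908

0.42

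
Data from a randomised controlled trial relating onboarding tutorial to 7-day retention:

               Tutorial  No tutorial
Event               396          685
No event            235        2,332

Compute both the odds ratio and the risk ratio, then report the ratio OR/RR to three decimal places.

2.075

Reading the table with exposure as columns: a = 396 (Tutorial, case), b = 235 (Tutorial, non-case), c = 685 (No tutorial, case), d = 2332.
OR = (396·2332)/(235·685) = 923472/160975 = 5.73674
Risk in exposed = 396/631 = 0.62758; risk in unexposed = 685/3017 = 0.22705; RR = 2.76408
OR/RR = 5.73674 / 2.76408 = 2.07546
The outcome is not rare, so the OR lies further from 1 than the RR.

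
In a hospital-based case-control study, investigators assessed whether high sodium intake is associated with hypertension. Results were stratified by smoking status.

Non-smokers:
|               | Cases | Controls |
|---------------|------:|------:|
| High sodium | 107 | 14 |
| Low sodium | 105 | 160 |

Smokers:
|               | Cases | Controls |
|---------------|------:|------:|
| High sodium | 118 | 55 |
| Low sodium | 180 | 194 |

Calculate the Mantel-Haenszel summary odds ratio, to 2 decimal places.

3.93

OR_MH = Σ(aᵢdᵢ/nᵢ) / Σ(bᵢcᵢ/nᵢ), where nᵢ is the stratum total.
Stratum 1 (Non-smokers): n = 386; a·d/n = 107·160/386 = 44.3523; b·c/n = 14·105/386 = 3.8083
Stratum 2 (Smokers): n = 547; a·d/n = 118·194/547 = 41.8501; b·c/n = 55·180/547 = 18.0987
OR_MH = (44.3523 + 41.8501) / (3.8083 + 18.0987) = 86.2024 / 21.9070 = 3.93492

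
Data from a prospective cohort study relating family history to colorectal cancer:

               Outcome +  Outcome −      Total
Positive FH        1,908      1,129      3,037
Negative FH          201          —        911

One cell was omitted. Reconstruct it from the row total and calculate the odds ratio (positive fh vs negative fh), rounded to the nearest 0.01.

5.97

The missing cell is in the unexposed row: 911 − 201 = 710.
So a = 1908, b = 1129, c = 201, d = 710.
OR = (a·d)/(b·c) = (1908 × 710) / (1129 × 201) = 1354680 / 226929 = 5.96962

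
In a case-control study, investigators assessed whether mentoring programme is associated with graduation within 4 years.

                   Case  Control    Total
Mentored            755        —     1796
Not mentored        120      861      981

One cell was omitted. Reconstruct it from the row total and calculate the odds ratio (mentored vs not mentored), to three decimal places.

The missing cell is in the exposed row: 1796 − 755 = 1041.
So a = 755, b = 1041, c = 120, d = 861.
OR = (a·d)/(b·c) = (755 × 861) / (1041 × 120) = 650055 / 124920 = 5.20377

5.204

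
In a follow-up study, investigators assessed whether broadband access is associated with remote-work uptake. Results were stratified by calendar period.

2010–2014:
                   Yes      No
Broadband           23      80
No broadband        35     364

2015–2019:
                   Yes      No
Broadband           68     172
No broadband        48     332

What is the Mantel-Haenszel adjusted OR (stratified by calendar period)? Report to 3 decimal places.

OR_MH = Σ(aᵢdᵢ/nᵢ) / Σ(bᵢcᵢ/nᵢ), where nᵢ is the stratum total.
Stratum 1 (2010–2014): n = 502; a·d/n = 23·364/502 = 16.6773; b·c/n = 80·35/502 = 5.5777
Stratum 2 (2015–2019): n = 620; a·d/n = 68·332/620 = 36.4129; b·c/n = 172·48/620 = 13.3161
OR_MH = (16.6773 + 36.4129) / (5.5777 + 13.3161) = 53.0902 / 18.8938 = 2.80992

2.810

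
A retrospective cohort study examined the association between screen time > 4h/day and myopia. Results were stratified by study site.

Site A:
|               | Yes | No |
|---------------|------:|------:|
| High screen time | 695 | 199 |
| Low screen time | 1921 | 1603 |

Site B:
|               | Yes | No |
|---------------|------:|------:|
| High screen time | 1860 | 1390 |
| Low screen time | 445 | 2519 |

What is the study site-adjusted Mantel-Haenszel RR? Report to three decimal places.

RR_MH = Σ(aᵢ·n₀ᵢ/nᵢ) / Σ(cᵢ·n₁ᵢ/nᵢ), with n₁ᵢ = aᵢ+bᵢ (exposed), n₀ᵢ = cᵢ+dᵢ (unexposed), nᵢ = n₁ᵢ+n₀ᵢ.
Stratum 1 (Site A): n₁ = 894, n₀ = 3524, n = 4418; a·n₀/n = 695·3524/4418 = 554.3640; c·n₁/n = 1921·894/4418 = 388.7220
Stratum 2 (Site B): n₁ = 3250, n₀ = 2964, n = 6214; a·n₀/n = 1860·2964/6214 = 887.1967; c·n₁/n = 445·3250/6214 = 232.7406
RR_MH = (554.3640 + 887.1967) / (388.7220 + 232.7406) = 1441.5606 / 621.4626 = 2.31963

2.320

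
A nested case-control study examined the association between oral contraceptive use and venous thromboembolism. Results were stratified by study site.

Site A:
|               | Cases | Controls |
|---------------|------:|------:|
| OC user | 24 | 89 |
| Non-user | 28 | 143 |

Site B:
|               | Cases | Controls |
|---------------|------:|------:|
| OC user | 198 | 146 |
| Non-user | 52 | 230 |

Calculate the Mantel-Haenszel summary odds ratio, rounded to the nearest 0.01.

OR_MH = Σ(aᵢdᵢ/nᵢ) / Σ(bᵢcᵢ/nᵢ), where nᵢ is the stratum total.
Stratum 1 (Site A): n = 284; a·d/n = 24·143/284 = 12.0845; b·c/n = 89·28/284 = 8.7746
Stratum 2 (Site B): n = 626; a·d/n = 198·230/626 = 72.7476; b·c/n = 146·52/626 = 12.1278
OR_MH = (12.0845 + 72.7476) / (8.7746 + 12.1278) = 84.8321 / 20.9024 = 4.05848

4.06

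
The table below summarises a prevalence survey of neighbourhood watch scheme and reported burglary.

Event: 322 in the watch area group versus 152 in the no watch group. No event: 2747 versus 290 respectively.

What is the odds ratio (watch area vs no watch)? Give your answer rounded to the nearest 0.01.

From the description: a = 322, b = 2747, c = 152, d = 290.
OR = (a·d)/(b·c) = (322 × 290) / (2747 × 152) = 93380 / 417544 = 0.22364
Exposure is associated with lower odds of reported burglary (OR = 0.22 < 1).

0.22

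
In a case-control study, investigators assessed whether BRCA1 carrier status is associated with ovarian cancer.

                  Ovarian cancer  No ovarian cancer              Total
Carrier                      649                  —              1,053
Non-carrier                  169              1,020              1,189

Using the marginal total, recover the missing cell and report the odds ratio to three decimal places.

The missing cell is in the exposed row: 1053 − 649 = 404.
So a = 649, b = 404, c = 169, d = 1020.
OR = (a·d)/(b·c) = (649 × 1020) / (404 × 169) = 661980 / 68276 = 9.69565

9.696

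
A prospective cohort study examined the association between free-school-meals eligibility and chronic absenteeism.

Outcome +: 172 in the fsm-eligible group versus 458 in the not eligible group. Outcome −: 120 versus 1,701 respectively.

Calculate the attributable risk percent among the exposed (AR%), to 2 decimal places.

63.99

From the description: a = 172, b = 120, c = 458, d = 1701.
Risk in exposed = 172/292 = 0.58904; risk in unexposed = 458/2159 = 0.21214.
RR = 0.58904/0.21214 = 2.77672
AR% = (RR − 1)/RR × 100 = (2.77672 − 1)/2.77672 × 100 = 63.9863%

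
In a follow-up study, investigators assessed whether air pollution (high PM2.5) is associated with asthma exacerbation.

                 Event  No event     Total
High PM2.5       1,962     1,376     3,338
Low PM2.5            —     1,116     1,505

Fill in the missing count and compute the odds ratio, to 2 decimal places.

4.09

The missing cell is in the unexposed row: 1505 − 1116 = 389.
So a = 1962, b = 1376, c = 389, d = 1116.
OR = (a·d)/(b·c) = (1962 × 1116) / (1376 × 389) = 2189592 / 535264 = 4.09068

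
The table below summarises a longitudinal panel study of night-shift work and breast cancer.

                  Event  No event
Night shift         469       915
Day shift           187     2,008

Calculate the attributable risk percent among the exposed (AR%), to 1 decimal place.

Cells: a = 469, b = 915, c = 187, d = 2008.
Risk in exposed = 469/1384 = 0.33887; risk in unexposed = 187/2195 = 0.08519.
RR = 0.33887/0.08519 = 3.97768
AR% = (RR − 1)/RR × 100 = (3.97768 − 1)/3.97768 × 100 = 74.8597%

74.9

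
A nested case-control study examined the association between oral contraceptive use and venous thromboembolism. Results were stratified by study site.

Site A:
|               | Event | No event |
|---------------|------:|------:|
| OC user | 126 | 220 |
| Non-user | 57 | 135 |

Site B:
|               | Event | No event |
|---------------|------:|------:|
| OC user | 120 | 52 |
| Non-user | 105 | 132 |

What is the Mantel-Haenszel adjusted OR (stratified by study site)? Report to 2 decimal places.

1.92

OR_MH = Σ(aᵢdᵢ/nᵢ) / Σ(bᵢcᵢ/nᵢ), where nᵢ is the stratum total.
Stratum 1 (Site A): n = 538; a·d/n = 126·135/538 = 31.6171; b·c/n = 220·57/538 = 23.3086
Stratum 2 (Site B): n = 409; a·d/n = 120·132/409 = 38.7286; b·c/n = 52·105/409 = 13.3496
OR_MH = (31.6171 + 38.7286) / (23.3086 + 13.3496) = 70.3457 / 36.6582 = 1.91896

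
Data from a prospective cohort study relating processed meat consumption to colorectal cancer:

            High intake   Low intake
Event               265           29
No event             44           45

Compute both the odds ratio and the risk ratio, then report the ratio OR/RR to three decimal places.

4.271

Reading the table with exposure as columns: a = 265 (High intake, case), b = 44 (High intake, non-case), c = 29 (Low intake, case), d = 45.
OR = (265·45)/(44·29) = 11925/1276 = 9.34561
Risk in exposed = 265/309 = 0.85761; risk in unexposed = 29/74 = 0.39189; RR = 2.18837
OR/RR = 9.34561 / 2.18837 = 4.27058
The outcome is not rare, so the OR lies further from 1 than the RR.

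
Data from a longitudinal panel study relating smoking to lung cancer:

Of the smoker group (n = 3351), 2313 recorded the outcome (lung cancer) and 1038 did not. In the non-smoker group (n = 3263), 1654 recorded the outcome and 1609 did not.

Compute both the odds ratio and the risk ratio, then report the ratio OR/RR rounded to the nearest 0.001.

1.592

From the description: a = 2313, b = 1038, c = 1654, d = 1609.
OR = (2313·1609)/(1038·1654) = 3721617/1716852 = 2.16770
Risk in exposed = 2313/3351 = 0.69024; risk in unexposed = 1654/3263 = 0.50690; RR = 1.36170
OR/RR = 2.16770 / 1.36170 = 1.59190
The outcome is not rare, so the OR lies further from 1 than the RR.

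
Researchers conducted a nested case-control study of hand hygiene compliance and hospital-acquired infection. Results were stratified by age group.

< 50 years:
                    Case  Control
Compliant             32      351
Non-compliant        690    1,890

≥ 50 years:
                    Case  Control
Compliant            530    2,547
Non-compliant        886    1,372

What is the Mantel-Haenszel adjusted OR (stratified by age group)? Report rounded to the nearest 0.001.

0.310

OR_MH = Σ(aᵢdᵢ/nᵢ) / Σ(bᵢcᵢ/nᵢ), where nᵢ is the stratum total.
Stratum 1 (< 50 years): n = 2963; a·d/n = 32·1890/2963 = 20.4117; b·c/n = 351·690/2963 = 81.7381
Stratum 2 (≥ 50 years): n = 5335; a·d/n = 530·1372/5335 = 136.2999; b·c/n = 2547·886/5335 = 422.9882
OR_MH = (20.4117 + 136.2999) / (81.7381 + 422.9882) = 156.7117 / 504.7263 = 0.31049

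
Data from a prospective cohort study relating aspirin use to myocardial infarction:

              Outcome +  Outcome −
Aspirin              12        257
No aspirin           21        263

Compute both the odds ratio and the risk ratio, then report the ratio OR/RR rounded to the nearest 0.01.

Cells: a = 12, b = 257, c = 21, d = 263.
OR = (12·263)/(257·21) = 3156/5397 = 0.58477
Risk in exposed = 12/269 = 0.04461; risk in unexposed = 21/284 = 0.07394; RR = 0.60329
OR/RR = 0.58477 / 0.60329 = 0.96930
The outcome is rare in both groups, so OR ≈ RR (ratio near 1).

0.97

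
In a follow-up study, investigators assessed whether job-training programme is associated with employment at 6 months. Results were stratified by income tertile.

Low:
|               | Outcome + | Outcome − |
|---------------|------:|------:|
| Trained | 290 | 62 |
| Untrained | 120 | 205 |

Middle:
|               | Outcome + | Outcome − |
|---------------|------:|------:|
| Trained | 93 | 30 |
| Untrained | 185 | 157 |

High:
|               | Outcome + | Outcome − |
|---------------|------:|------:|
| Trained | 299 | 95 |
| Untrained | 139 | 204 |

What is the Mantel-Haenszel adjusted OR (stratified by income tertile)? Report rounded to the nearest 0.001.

4.945

OR_MH = Σ(aᵢdᵢ/nᵢ) / Σ(bᵢcᵢ/nᵢ), where nᵢ is the stratum total.
Stratum 1 (Low): n = 677; a·d/n = 290·205/677 = 87.8139; b·c/n = 62·120/677 = 10.9897
Stratum 2 (Middle): n = 465; a·d/n = 93·157/465 = 31.4000; b·c/n = 30·185/465 = 11.9355
Stratum 3 (High): n = 737; a·d/n = 299·204/737 = 82.7626; b·c/n = 95·139/737 = 17.9172
OR_MH = (87.8139 + 31.4000 + 82.7626) / (10.9897 + 11.9355 + 17.9172) = 201.9764 / 40.8424 = 4.94527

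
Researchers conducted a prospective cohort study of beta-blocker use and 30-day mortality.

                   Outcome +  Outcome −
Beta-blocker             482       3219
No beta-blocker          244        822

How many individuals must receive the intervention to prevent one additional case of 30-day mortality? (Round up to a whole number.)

Risk in treated group = 482/3701 = 0.13024; risk in control = 244/1066 = 0.22889.
Absolute risk reduction = 0.22889 − 0.13024 = 0.09866
NNT = 1 / ARR = 1 / 0.09866 = 10.136 → round up → 11

11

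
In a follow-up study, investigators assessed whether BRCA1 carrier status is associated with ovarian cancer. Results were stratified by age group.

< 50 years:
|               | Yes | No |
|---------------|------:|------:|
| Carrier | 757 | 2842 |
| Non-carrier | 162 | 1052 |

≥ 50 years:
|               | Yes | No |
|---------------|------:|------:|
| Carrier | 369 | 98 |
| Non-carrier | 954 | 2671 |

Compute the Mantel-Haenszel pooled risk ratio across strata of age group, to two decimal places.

2.25

RR_MH = Σ(aᵢ·n₀ᵢ/nᵢ) / Σ(cᵢ·n₁ᵢ/nᵢ), with n₁ᵢ = aᵢ+bᵢ (exposed), n₀ᵢ = cᵢ+dᵢ (unexposed), nᵢ = n₁ᵢ+n₀ᵢ.
Stratum 1 (< 50 years): n₁ = 3599, n₀ = 1214, n = 4813; a·n₀/n = 757·1214/4813 = 190.9408; c·n₁/n = 162·3599/4813 = 121.1382
Stratum 2 (≥ 50 years): n₁ = 467, n₀ = 3625, n = 4092; a·n₀/n = 369·3625/4092 = 326.8878; c·n₁/n = 954·467/4092 = 108.8754
RR_MH = (190.9408 + 326.8878) / (121.1382 + 108.8754) = 517.8286 / 230.0135 = 2.25130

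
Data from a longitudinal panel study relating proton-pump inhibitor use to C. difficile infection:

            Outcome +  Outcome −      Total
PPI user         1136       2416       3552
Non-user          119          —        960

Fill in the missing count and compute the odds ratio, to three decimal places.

3.323

The missing cell is in the unexposed row: 960 − 119 = 841.
So a = 1136, b = 2416, c = 119, d = 841.
OR = (a·d)/(b·c) = (1136 × 841) / (2416 × 119) = 955376 / 287504 = 3.32300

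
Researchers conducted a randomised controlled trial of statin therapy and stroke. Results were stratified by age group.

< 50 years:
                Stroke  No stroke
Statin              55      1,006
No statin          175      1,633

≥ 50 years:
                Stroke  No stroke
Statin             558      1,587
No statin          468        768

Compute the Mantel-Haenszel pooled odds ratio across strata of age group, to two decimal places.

OR_MH = Σ(aᵢdᵢ/nᵢ) / Σ(bᵢcᵢ/nᵢ), where nᵢ is the stratum total.
Stratum 1 (< 50 years): n = 2869; a·d/n = 55·1633/2869 = 31.3053; b·c/n = 1006·175/2869 = 61.3628
Stratum 2 (≥ 50 years): n = 3381; a·d/n = 558·768/3381 = 126.7507; b·c/n = 1587·468/3381 = 219.6735
OR_MH = (31.3053 + 126.7507) / (61.3628 + 219.6735) = 158.0560 / 281.0363 = 0.56240

0.56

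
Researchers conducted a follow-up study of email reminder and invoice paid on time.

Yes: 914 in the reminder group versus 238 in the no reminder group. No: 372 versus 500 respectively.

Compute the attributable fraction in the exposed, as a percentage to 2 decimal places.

From the description: a = 914, b = 372, c = 238, d = 500.
Risk in exposed = 914/1286 = 0.71073; risk in unexposed = 238/738 = 0.32249.
RR = 0.71073/0.32249 = 2.20386
AR% = (RR − 1)/RR × 100 = (2.20386 − 1)/2.20386 × 100 = 54.6251%

54.63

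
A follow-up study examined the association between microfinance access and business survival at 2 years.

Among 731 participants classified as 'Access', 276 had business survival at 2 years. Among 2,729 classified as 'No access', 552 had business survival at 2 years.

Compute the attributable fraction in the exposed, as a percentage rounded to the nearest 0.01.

46.43

From the description: a = 276, b = 455, c = 552, d = 2177.
Risk in exposed = 276/731 = 0.37756; risk in unexposed = 552/2729 = 0.20227.
RR = 0.37756/0.20227 = 1.86662
AR% = (RR − 1)/RR × 100 = (1.86662 − 1)/1.86662 × 100 = 46.4273%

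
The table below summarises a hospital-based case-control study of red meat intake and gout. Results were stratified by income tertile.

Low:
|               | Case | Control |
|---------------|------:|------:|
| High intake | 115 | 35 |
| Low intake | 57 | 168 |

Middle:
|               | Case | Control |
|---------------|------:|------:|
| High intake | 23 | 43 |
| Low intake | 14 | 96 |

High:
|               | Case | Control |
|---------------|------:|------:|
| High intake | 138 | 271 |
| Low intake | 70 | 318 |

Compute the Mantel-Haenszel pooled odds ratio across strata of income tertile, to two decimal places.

3.66

OR_MH = Σ(aᵢdᵢ/nᵢ) / Σ(bᵢcᵢ/nᵢ), where nᵢ is the stratum total.
Stratum 1 (Low): n = 375; a·d/n = 115·168/375 = 51.5200; b·c/n = 35·57/375 = 5.3200
Stratum 2 (Middle): n = 176; a·d/n = 23·96/176 = 12.5455; b·c/n = 43·14/176 = 3.4205
Stratum 3 (High): n = 797; a·d/n = 138·318/797 = 55.0615; b·c/n = 271·70/797 = 23.8018
OR_MH = (51.5200 + 12.5455 + 55.0615) / (5.3200 + 3.4205 + 23.8018) = 119.1269 / 32.5422 = 3.66069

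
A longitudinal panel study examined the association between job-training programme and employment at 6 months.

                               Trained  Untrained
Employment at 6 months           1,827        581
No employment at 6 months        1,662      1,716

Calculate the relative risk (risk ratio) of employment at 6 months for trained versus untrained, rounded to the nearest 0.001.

Reading the table with exposure as columns: a = 1827 (Trained, case), b = 1662 (Trained, non-case), c = 581 (Untrained, case), d = 1716.
Risk in exposed = 1827/3489 = 0.52365; risk in unexposed = 581/2297 = 0.25294.
RR = 0.52365 / 0.25294 = 2.07025
The risk among the exposed is 2.07 times that among the unexposed.

2.070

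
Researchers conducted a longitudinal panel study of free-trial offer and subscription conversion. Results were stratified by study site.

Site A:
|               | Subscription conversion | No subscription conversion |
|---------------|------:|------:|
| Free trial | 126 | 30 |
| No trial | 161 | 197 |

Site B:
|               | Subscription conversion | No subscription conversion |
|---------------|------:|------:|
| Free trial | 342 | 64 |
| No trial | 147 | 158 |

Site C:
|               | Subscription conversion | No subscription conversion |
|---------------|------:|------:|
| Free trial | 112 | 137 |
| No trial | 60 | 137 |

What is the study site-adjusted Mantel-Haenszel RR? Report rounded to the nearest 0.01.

1.71

RR_MH = Σ(aᵢ·n₀ᵢ/nᵢ) / Σ(cᵢ·n₁ᵢ/nᵢ), with n₁ᵢ = aᵢ+bᵢ (exposed), n₀ᵢ = cᵢ+dᵢ (unexposed), nᵢ = n₁ᵢ+n₀ᵢ.
Stratum 1 (Site A): n₁ = 156, n₀ = 358, n = 514; a·n₀/n = 126·358/514 = 87.7588; c·n₁/n = 161·156/514 = 48.8638
Stratum 2 (Site B): n₁ = 406, n₀ = 305, n = 711; a·n₀/n = 342·305/711 = 146.7089; c·n₁/n = 147·406/711 = 83.9409
Stratum 3 (Site C): n₁ = 249, n₀ = 197, n = 446; a·n₀/n = 112·197/446 = 49.4709; c·n₁/n = 60·249/446 = 33.4978
RR_MH = (87.7588 + 146.7089 + 49.4709) / (48.8638 + 83.9409 + 33.4978) = 283.9385 / 166.3025 = 1.70736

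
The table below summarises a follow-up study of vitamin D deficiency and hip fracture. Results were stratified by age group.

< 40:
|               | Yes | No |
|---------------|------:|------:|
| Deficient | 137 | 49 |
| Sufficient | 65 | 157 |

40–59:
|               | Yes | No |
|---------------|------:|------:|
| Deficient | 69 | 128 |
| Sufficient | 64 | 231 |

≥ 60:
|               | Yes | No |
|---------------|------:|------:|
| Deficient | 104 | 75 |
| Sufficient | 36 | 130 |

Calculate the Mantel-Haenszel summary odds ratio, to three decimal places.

OR_MH = Σ(aᵢdᵢ/nᵢ) / Σ(bᵢcᵢ/nᵢ), where nᵢ is the stratum total.
Stratum 1 (< 40): n = 408; a·d/n = 137·157/408 = 52.7181; b·c/n = 49·65/408 = 7.8064
Stratum 2 (40–59): n = 492; a·d/n = 69·231/492 = 32.3963; b·c/n = 128·64/492 = 16.6504
Stratum 3 (≥ 60): n = 345; a·d/n = 104·130/345 = 39.1884; b·c/n = 75·36/345 = 7.8261
OR_MH = (52.7181 + 32.3963 + 39.1884) / (7.8064 + 16.6504 + 7.8261) = 124.3029 / 32.2829 = 3.85043

3.850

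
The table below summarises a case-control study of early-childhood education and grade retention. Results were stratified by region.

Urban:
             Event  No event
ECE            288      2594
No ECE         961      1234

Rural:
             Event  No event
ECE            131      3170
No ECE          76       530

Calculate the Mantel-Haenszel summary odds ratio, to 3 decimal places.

0.159

OR_MH = Σ(aᵢdᵢ/nᵢ) / Σ(bᵢcᵢ/nᵢ), where nᵢ is the stratum total.
Stratum 1 (Urban): n = 5077; a·d/n = 288·1234/5077 = 70.0004; b·c/n = 2594·961/5077 = 491.0053
Stratum 2 (Rural): n = 3907; a·d/n = 131·530/3907 = 17.7707; b·c/n = 3170·76/3907 = 61.6637
OR_MH = (70.0004 + 17.7707) / (491.0053 + 61.6637) = 87.7711 / 552.6690 = 0.15881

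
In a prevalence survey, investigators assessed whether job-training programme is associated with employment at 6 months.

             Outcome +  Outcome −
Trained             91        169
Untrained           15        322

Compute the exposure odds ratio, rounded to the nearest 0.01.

11.56

Cells: a = 91, b = 169, c = 15, d = 322.
OR = (a·d)/(b·c) = (91 × 322) / (169 × 15) = 29302 / 2535 = 11.55897
The odds of employment at 6 months are about 11.56 times as high in the trained group.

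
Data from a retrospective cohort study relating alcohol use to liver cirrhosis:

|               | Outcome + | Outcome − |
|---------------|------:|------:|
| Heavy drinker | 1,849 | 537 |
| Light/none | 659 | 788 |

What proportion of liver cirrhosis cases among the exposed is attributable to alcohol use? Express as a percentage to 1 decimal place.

Cells: a = 1849, b = 537, c = 659, d = 788.
Risk in exposed = 1849/2386 = 0.77494; risk in unexposed = 659/1447 = 0.45543.
RR = 0.77494/0.45543 = 1.70157
AR% = (RR − 1)/RR × 100 = (1.70157 − 1)/1.70157 × 100 = 41.2307%

41.2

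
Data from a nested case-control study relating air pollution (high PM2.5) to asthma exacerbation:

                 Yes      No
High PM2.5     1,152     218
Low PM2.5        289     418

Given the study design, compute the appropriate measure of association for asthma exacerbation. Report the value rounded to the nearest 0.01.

Cells: a = 1152, b = 218, c = 289, d = 418.
This is a nested case-control study: participants were sampled on outcome status, so risks in the source population cannot be estimated directly — relative risk is not valid here. The odds ratio is the appropriate measure.
OR = (a·d)/(b·c) = (1152 × 418) / (218 × 289) = 481536 / 63002 = 7.64319

7.64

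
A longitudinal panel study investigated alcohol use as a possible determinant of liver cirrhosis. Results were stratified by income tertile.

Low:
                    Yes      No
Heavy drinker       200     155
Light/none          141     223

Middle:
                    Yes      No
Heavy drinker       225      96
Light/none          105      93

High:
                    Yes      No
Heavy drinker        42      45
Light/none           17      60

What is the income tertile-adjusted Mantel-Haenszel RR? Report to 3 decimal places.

1.440

RR_MH = Σ(aᵢ·n₀ᵢ/nᵢ) / Σ(cᵢ·n₁ᵢ/nᵢ), with n₁ᵢ = aᵢ+bᵢ (exposed), n₀ᵢ = cᵢ+dᵢ (unexposed), nᵢ = n₁ᵢ+n₀ᵢ.
Stratum 1 (Low): n₁ = 355, n₀ = 364, n = 719; a·n₀/n = 200·364/719 = 101.2517; c·n₁/n = 141·355/719 = 69.6175
Stratum 2 (Middle): n₁ = 321, n₀ = 198, n = 519; a·n₀/n = 225·198/519 = 85.8382; c·n₁/n = 105·321/519 = 64.9422
Stratum 3 (High): n₁ = 87, n₀ = 77, n = 164; a·n₀/n = 42·77/164 = 19.7195; c·n₁/n = 17·87/164 = 9.0183
RR_MH = (101.2517 + 85.8382 + 19.7195) / (69.6175 + 64.9422 + 9.0183) = 206.8094 / 143.5780 = 1.44040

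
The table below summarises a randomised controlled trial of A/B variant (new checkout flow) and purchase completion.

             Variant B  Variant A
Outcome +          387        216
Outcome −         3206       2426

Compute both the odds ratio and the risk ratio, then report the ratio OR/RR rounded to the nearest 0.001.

1.029

Reading the table with exposure as columns: a = 387 (Variant B, case), b = 3206 (Variant B, non-case), c = 216 (Variant A, case), d = 2426.
OR = (387·2426)/(3206·216) = 938862/692496 = 1.35577
Risk in exposed = 387/3593 = 0.10771; risk in unexposed = 216/2642 = 0.08176; RR = 1.31745
OR/RR = 1.35577 / 1.31745 = 1.02909
The outcome is not rare, so the OR lies further from 1 than the RR.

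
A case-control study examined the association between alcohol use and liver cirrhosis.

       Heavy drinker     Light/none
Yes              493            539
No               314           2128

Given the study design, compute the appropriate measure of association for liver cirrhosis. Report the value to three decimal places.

6.199

Reading the table with exposure as columns: a = 493 (Heavy drinker, case), b = 314 (Heavy drinker, non-case), c = 539 (Light/none, case), d = 2128.
This is a case-control study: participants were sampled on outcome status, so risks in the source population cannot be estimated directly — relative risk is not valid here. The odds ratio is the appropriate measure.
OR = (a·d)/(b·c) = (493 × 2128) / (314 × 539) = 1049104 / 169246 = 6.19869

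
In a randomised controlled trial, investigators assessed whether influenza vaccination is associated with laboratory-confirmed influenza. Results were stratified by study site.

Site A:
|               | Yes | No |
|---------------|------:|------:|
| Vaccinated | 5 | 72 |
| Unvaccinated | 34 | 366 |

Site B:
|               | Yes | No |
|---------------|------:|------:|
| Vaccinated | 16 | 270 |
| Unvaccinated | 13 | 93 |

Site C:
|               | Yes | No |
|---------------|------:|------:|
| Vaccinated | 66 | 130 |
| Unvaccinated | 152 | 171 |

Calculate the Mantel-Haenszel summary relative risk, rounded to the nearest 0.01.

0.69

RR_MH = Σ(aᵢ·n₀ᵢ/nᵢ) / Σ(cᵢ·n₁ᵢ/nᵢ), with n₁ᵢ = aᵢ+bᵢ (exposed), n₀ᵢ = cᵢ+dᵢ (unexposed), nᵢ = n₁ᵢ+n₀ᵢ.
Stratum 1 (Site A): n₁ = 77, n₀ = 400, n = 477; a·n₀/n = 5·400/477 = 4.1929; c·n₁/n = 34·77/477 = 5.4885
Stratum 2 (Site B): n₁ = 286, n₀ = 106, n = 392; a·n₀/n = 16·106/392 = 4.3265; c·n₁/n = 13·286/392 = 9.4847
Stratum 3 (Site C): n₁ = 196, n₀ = 323, n = 519; a·n₀/n = 66·323/519 = 41.0751; c·n₁/n = 152·196/519 = 57.4027
RR_MH = (4.1929 + 4.3265 + 41.0751) / (5.4885 + 9.4847 + 57.4027) = 49.5945 / 72.3759 = 0.68524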